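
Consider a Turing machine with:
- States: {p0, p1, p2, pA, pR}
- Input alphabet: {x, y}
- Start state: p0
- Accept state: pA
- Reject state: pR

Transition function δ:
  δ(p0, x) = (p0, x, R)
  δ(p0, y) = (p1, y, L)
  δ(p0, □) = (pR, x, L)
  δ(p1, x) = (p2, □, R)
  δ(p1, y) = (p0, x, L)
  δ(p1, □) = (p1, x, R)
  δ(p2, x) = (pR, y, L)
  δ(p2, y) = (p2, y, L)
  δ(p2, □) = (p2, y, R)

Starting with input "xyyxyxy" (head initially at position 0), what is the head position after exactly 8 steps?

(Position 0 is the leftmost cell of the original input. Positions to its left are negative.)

Execution trace (head position shown):
Step 0: [p0]xyyxyxy  (head at position 0)
Step 1: move right → x[p0]yyxyxy  (head at position 1)
Step 2: move left → [p1]xyyxyxy  (head at position 0)
Step 3: move right → □[p2]yyxyxy  (head at position 1)
Step 4: move left → [p2]□yyxyxy  (head at position 0)
Step 5: move right → y[p2]yyxyxy  (head at position 1)
Step 6: move left → [p2]yyyxyxy  (head at position 0)
Step 7: move left → [p2]□yyyxyxy  (head at position -1)
Step 8: move right → y[p2]yyyxyxy  (head at position 0)

After 8 steps, the head is at position 0.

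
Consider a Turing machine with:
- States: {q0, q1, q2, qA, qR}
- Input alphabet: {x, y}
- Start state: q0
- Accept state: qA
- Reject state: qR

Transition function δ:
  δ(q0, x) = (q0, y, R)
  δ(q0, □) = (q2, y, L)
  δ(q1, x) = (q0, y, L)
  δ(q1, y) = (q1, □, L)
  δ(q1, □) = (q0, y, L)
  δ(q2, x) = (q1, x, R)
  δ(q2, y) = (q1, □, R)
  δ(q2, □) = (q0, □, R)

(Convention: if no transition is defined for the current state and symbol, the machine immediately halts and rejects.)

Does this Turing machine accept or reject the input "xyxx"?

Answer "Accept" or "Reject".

Execution trace:
Initial: [q0]xyxx
Step 1: δ(q0, x) = (q0, y, R) → y[q0]yxx

No transition is defined for δ(q0, y). By convention the machine halts and rejects.

Answer: Reject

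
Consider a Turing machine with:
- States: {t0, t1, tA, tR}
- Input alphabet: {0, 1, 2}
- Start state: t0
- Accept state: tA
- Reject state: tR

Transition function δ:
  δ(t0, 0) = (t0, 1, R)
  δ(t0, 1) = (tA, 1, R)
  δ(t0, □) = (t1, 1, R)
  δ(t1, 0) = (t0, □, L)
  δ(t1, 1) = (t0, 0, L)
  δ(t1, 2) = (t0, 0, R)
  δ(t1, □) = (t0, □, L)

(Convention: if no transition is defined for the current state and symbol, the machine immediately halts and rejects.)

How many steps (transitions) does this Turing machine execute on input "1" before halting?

Execution trace:
Initial: [t0]1
Step 1: δ(t0, 1) = (tA, 1, R) → 1[tA]□

The machine reaches the accept state tA and halts.

The machine executed 1 step before halting.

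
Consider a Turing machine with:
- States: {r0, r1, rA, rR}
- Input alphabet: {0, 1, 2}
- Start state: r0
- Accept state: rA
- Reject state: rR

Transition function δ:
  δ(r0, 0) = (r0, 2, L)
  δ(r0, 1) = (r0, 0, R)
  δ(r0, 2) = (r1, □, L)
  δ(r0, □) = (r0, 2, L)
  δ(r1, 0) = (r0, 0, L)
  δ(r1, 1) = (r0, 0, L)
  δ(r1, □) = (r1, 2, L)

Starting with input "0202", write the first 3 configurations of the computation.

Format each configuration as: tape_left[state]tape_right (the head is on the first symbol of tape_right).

Transitions applied:
Step 1: δ(r0, 0) = (r0, 2, L)
Step 2: δ(r0, □) = (r0, 2, L)

The first 3 configurations are:
[r0]0202 ⊢ [r0]□2202 ⊢ [r0]□22202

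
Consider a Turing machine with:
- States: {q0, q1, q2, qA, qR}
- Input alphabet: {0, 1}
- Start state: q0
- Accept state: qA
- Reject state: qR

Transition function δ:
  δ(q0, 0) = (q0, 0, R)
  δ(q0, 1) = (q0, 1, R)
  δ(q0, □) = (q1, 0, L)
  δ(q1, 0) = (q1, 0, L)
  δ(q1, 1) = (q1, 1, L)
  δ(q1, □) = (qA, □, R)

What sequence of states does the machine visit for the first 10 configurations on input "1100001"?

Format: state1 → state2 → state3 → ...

Execution trace:
Initial: [q0]1100001
Step 1: δ(q0, 1) = (q0, 1, R) → 1[q0]100001
Step 2: δ(q0, 1) = (q0, 1, R) → 11[q0]00001
Step 3: δ(q0, 0) = (q0, 0, R) → 110[q0]0001
Step 4: δ(q0, 0) = (q0, 0, R) → 1100[q0]001
Step 5: δ(q0, 0) = (q0, 0, R) → 11000[q0]01
Step 6: δ(q0, 0) = (q0, 0, R) → 110000[q0]1
Step 7: δ(q0, 1) = (q0, 1, R) → 1100001[q0]□
Step 8: δ(q0, □) = (q1, 0, L) → 110000[q1]10
Step 9: δ(q1, 1) = (q1, 1, L) → 11000[q1]010

State sequence: q0 → q0 → q0 → q0 → q0 → q0 → q0 → q0 → q1 → q1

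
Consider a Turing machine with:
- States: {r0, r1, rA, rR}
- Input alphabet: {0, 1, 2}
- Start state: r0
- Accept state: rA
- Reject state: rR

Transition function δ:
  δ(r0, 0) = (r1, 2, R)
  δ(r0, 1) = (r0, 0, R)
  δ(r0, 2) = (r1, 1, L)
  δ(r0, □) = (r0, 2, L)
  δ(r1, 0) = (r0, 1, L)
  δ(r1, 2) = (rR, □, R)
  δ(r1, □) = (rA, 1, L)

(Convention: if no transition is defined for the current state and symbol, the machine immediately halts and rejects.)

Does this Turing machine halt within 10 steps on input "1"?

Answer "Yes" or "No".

Execution trace:
Initial: [r0]1
Step 1: δ(r0, 1) = (r0, 0, R) → 0[r0]□
Step 2: δ(r0, □) = (r0, 2, L) → [r0]02
Step 3: δ(r0, 0) = (r1, 2, R) → 2[r1]2
Step 4: δ(r1, 2) = (rR, □, R) → 2□[rR]□

The machine reaches the reject state rR and halts.
The machine halted after 4 steps (within the 10-step bound).

Answer: Yes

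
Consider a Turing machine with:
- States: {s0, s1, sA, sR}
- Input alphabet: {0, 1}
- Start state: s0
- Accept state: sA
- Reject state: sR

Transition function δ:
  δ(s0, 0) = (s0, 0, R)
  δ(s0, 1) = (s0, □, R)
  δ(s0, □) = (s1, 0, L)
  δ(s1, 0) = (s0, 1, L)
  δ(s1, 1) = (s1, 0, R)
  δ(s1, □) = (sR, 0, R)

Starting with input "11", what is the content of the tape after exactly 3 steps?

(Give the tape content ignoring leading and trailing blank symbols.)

Execution trace:
Initial: [s0]11
Step 1: δ(s0, 1) = (s0, □, R) → □[s0]1
Step 2: δ(s0, 1) = (s0, □, R) → □□[s0]□
Step 3: δ(s0, □) = (s1, 0, L) → □[s1]□0

After 3 steps, the tape (ignoring leading/trailing blanks) is: 0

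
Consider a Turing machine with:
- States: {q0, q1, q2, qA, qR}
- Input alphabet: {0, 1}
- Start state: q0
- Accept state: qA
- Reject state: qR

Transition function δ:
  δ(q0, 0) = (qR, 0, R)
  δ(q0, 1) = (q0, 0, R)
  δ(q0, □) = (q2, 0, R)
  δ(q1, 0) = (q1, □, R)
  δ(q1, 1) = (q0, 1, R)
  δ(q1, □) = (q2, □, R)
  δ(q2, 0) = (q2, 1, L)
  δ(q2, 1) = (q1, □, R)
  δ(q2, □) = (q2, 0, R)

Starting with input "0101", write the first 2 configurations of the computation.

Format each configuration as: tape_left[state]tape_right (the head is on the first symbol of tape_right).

Transitions applied:
Step 1: δ(q0, 0) = (qR, 0, R)

The first 2 configurations are:
[q0]0101 ⊢ 0[qR]101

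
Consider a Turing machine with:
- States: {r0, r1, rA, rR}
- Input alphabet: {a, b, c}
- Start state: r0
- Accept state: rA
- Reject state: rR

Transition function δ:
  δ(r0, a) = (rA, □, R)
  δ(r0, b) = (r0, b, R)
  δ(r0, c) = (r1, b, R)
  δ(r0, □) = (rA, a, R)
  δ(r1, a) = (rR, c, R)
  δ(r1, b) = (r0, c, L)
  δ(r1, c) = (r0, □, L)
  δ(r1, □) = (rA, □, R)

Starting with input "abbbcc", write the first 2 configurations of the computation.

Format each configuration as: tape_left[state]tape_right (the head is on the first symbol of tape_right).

Transitions applied:
Step 1: δ(r0, a) = (rA, □, R)

The first 2 configurations are:
[r0]abbbcc ⊢ □[rA]bbbcc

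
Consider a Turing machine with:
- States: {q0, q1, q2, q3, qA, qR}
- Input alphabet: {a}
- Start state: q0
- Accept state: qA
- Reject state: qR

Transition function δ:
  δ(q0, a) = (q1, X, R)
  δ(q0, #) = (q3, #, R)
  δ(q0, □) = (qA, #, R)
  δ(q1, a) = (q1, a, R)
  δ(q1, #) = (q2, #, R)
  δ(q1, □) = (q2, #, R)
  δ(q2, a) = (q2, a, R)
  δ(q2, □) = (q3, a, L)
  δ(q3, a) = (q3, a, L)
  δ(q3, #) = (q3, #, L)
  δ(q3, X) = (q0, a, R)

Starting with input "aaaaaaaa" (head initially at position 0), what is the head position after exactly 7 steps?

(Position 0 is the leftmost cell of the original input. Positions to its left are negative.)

Execution trace (head position shown):
Step 0: [q0]aaaaaaaa  (head at position 0)
Step 1: move right → X[q1]aaaaaaa  (head at position 1)
Step 2: move right → Xa[q1]aaaaaa  (head at position 2)
Step 3: move right → Xaa[q1]aaaaa  (head at position 3)
Step 4: move right → Xaaa[q1]aaaa  (head at position 4)
Step 5: move right → Xaaaa[q1]aaa  (head at position 5)
Step 6: move right → Xaaaaa[q1]aa  (head at position 6)
Step 7: move right → Xaaaaaa[q1]a  (head at position 7)

After 7 steps, the head is at position 7.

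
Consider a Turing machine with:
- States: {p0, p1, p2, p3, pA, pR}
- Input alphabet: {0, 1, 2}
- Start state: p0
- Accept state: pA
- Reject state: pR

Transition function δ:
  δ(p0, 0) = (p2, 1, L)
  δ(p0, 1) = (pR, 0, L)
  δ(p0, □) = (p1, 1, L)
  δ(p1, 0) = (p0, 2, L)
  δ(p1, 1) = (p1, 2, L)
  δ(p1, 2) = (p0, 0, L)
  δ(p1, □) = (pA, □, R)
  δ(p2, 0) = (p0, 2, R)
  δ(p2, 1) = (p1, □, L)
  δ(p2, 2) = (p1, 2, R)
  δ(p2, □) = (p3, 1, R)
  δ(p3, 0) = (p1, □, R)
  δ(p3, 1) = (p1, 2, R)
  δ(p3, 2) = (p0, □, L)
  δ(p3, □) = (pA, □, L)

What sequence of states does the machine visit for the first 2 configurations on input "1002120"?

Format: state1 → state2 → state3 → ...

Execution trace:
Initial: [p0]1002120
Step 1: δ(p0, 1) = (pR, 0, L) → [pR]□0002120

The machine reaches the reject state pR and halts.

State sequence: p0 → pR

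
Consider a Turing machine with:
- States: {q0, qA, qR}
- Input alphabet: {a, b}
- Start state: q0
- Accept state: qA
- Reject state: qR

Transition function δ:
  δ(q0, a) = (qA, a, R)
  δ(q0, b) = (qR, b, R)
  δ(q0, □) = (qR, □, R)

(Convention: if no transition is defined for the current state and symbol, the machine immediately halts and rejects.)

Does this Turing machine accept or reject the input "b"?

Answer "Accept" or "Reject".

Execution trace:
Initial: [q0]b
Step 1: δ(q0, b) = (qR, b, R) → b[qR]□

The machine reaches the reject state qR and halts.

Answer: Reject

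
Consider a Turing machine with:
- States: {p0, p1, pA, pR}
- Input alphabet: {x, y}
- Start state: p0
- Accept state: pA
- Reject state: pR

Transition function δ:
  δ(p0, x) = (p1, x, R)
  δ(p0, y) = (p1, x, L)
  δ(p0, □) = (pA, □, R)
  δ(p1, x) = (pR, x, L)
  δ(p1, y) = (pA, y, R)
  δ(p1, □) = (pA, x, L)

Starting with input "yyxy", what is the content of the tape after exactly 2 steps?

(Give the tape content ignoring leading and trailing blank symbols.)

Execution trace:
Initial: [p0]yyxy
Step 1: δ(p0, y) = (p1, x, L) → [p1]□xyxy
Step 2: δ(p1, □) = (pA, x, L) → [pA]□xxyxy

The machine reaches the accept state pA and halts.

After 2 steps, the tape (ignoring leading/trailing blanks) is: xxyxy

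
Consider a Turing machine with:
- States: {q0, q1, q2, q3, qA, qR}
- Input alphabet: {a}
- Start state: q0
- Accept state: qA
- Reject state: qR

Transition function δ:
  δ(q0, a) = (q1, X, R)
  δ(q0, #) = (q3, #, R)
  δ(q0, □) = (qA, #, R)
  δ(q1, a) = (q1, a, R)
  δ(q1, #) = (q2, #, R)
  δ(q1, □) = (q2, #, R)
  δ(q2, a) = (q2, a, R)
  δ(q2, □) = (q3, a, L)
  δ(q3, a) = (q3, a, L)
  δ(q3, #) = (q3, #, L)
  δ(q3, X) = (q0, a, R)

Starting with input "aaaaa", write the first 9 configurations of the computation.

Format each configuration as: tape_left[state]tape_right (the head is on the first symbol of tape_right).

Transitions applied:
Step 1: δ(q0, a) = (q1, X, R)
Step 2: δ(q1, a) = (q1, a, R)
Step 3: δ(q1, a) = (q1, a, R)
Step 4: δ(q1, a) = (q1, a, R)
Step 5: δ(q1, a) = (q1, a, R)
Step 6: δ(q1, □) = (q2, #, R)
Step 7: δ(q2, □) = (q3, a, L)
Step 8: δ(q3, #) = (q3, #, L)

The first 9 configurations are:
[q0]aaaaa ⊢ X[q1]aaaa ⊢ Xa[q1]aaa ⊢ Xaa[q1]aa ⊢ Xaaa[q1]a ⊢ Xaaaa[q1]□ ⊢ Xaaaa#[q2]□ ⊢ Xaaaa[q3]#a ⊢ Xaaa[q3]a#a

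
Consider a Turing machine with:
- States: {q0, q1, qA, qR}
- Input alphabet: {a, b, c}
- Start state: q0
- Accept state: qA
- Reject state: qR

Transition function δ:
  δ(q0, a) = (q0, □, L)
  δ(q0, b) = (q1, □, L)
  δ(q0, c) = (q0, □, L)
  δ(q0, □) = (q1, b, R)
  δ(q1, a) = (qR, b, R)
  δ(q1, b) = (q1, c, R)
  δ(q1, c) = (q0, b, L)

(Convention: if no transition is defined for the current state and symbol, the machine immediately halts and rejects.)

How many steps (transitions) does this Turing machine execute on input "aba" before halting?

Execution trace:
Initial: [q0]aba
Step 1: δ(q0, a) = (q0, □, L) → [q0]□□ba
Step 2: δ(q0, □) = (q1, b, R) → b[q1]□ba

No transition is defined for δ(q1, □). By convention the machine halts and rejects.

The machine executed 2 steps before halting.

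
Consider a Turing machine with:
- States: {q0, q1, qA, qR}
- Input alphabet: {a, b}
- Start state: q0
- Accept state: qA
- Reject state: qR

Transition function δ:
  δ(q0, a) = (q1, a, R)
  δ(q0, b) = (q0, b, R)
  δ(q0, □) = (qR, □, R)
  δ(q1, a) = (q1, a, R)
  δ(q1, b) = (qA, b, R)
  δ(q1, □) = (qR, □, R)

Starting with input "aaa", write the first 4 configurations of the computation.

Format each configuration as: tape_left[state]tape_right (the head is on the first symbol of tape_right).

Transitions applied:
Step 1: δ(q0, a) = (q1, a, R)
Step 2: δ(q1, a) = (q1, a, R)
Step 3: δ(q1, a) = (q1, a, R)

The first 4 configurations are:
[q0]aaa ⊢ a[q1]aa ⊢ aa[q1]a ⊢ aaa[q1]□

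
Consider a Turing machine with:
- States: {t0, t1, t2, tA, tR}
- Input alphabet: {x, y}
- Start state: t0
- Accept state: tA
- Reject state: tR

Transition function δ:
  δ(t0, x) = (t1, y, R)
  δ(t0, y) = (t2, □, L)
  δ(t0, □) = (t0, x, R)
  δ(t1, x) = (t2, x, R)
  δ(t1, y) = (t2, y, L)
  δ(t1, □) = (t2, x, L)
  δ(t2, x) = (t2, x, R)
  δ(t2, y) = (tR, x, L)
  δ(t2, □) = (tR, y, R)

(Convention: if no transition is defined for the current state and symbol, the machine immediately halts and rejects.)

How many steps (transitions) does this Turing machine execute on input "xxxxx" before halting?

Execution trace:
Initial: [t0]xxxxx
Step 1: δ(t0, x) = (t1, y, R) → y[t1]xxxx
Step 2: δ(t1, x) = (t2, x, R) → yx[t2]xxx
Step 3: δ(t2, x) = (t2, x, R) → yxx[t2]xx
Step 4: δ(t2, x) = (t2, x, R) → yxxx[t2]x
Step 5: δ(t2, x) = (t2, x, R) → yxxxx[t2]□
Step 6: δ(t2, □) = (tR, y, R) → yxxxxy[tR]□

The machine reaches the reject state tR and halts.

The machine executed 6 steps before halting.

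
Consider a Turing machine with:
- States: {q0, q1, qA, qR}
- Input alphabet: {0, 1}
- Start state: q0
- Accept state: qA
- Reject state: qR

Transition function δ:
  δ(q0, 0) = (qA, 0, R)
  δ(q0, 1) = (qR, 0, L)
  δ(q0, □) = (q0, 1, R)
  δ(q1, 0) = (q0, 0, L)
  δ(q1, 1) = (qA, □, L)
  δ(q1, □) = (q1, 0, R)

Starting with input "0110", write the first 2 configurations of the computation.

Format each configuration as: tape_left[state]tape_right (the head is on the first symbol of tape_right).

Transitions applied:
Step 1: δ(q0, 0) = (qA, 0, R)

The first 2 configurations are:
[q0]0110 ⊢ 0[qA]110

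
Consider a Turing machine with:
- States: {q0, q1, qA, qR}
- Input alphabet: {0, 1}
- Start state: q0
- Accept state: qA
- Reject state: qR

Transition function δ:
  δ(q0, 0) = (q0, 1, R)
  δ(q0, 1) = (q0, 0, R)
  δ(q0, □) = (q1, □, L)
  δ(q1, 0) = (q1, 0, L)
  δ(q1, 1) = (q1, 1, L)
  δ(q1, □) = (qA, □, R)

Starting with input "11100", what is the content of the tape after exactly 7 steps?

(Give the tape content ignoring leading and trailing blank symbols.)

Execution trace:
Initial: [q0]11100
Step 1: δ(q0, 1) = (q0, 0, R) → 0[q0]1100
Step 2: δ(q0, 1) = (q0, 0, R) → 00[q0]100
Step 3: δ(q0, 1) = (q0, 0, R) → 000[q0]00
Step 4: δ(q0, 0) = (q0, 1, R) → 0001[q0]0
Step 5: δ(q0, 0) = (q0, 1, R) → 00011[q0]□
Step 6: δ(q0, □) = (q1, □, L) → 0001[q1]1□
Step 7: δ(q1, 1) = (q1, 1, L) → 000[q1]11□

After 7 steps, the tape (ignoring leading/trailing blanks) is: 00011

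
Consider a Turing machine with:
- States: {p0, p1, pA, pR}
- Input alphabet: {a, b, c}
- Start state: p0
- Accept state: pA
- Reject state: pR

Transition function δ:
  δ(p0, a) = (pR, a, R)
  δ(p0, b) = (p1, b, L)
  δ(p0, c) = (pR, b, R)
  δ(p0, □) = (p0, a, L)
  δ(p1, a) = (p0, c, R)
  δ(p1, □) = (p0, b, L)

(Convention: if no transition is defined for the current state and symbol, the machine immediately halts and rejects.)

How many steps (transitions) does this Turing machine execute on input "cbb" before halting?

Execution trace:
Initial: [p0]cbb
Step 1: δ(p0, c) = (pR, b, R) → b[pR]bb

The machine reaches the reject state pR and halts.

The machine executed 1 step before halting.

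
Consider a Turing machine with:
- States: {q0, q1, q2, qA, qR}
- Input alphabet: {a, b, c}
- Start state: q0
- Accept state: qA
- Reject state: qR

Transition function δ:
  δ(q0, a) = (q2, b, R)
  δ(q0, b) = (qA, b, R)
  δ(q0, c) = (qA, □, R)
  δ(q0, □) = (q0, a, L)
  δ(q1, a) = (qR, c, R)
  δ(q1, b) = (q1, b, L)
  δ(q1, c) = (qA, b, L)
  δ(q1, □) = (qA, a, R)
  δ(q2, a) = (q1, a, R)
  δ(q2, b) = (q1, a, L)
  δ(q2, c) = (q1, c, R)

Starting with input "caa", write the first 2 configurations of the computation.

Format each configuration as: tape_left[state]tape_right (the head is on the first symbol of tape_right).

Transitions applied:
Step 1: δ(q0, c) = (qA, □, R)

The first 2 configurations are:
[q0]caa ⊢ □[qA]aa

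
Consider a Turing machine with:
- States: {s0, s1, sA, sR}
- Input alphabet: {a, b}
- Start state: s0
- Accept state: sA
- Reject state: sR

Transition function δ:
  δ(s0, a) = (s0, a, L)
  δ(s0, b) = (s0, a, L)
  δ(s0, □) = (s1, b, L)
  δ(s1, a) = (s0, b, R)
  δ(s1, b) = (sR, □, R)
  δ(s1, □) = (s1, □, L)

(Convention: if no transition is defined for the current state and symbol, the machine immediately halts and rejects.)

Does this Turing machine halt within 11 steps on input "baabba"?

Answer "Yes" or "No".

Execution trace:
Initial: [s0]baabba
Step 1: δ(s0, b) = (s0, a, L) → [s0]□aaabba
Step 2: δ(s0, □) = (s1, b, L) → [s1]□baaabba
Step 3: δ(s1, □) = (s1, □, L) → [s1]□□baaabba
Step 4: δ(s1, □) = (s1, □, L) → [s1]□□□baaabba
Step 5: δ(s1, □) = (s1, □, L) → [s1]□□□□baaabba
Step 6: δ(s1, □) = (s1, □, L) → [s1]□□□□□baaabba
Step 7: δ(s1, □) = (s1, □, L) → [s1]□□□□□□baaabba
Step 8: δ(s1, □) = (s1, □, L) → [s1]□□□□□□□baaabba
Step 9: δ(s1, □) = (s1, □, L) → [s1]□□□□□□□□baaabba
Step 10: δ(s1, □) = (s1, □, L) → [s1]□□□□□□□□□baaabba
Step 11: δ(s1, □) = (s1, □, L) → [s1]□□□□□□□□□□baaabba

The machine has not reached a halting state after 11 steps.
The machine did not halt within the 11-step bound.

Answer: No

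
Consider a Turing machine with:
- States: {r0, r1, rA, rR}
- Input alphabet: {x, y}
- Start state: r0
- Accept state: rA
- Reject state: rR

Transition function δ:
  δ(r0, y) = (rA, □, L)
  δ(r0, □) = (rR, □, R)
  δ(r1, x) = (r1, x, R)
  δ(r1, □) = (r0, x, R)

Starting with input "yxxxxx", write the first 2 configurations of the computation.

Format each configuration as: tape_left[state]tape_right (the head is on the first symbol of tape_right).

Transitions applied:
Step 1: δ(r0, y) = (rA, □, L)

The first 2 configurations are:
[r0]yxxxxx ⊢ [rA]□□xxxxx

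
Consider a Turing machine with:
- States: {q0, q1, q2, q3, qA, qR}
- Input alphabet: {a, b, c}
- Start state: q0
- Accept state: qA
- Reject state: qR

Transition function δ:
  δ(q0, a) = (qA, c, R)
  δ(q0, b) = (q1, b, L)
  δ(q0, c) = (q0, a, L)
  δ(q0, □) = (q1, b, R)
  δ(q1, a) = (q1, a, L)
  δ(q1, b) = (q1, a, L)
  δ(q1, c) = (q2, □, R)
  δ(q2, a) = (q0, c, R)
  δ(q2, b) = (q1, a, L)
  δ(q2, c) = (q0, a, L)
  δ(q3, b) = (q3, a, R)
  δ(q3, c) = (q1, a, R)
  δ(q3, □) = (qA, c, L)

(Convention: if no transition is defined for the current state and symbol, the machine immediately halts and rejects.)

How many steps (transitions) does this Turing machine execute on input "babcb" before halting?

Execution trace:
Initial: [q0]babcb
Step 1: δ(q0, b) = (q1, b, L) → [q1]□babcb

No transition is defined for δ(q1, □). By convention the machine halts and rejects.

The machine executed 1 step before halting.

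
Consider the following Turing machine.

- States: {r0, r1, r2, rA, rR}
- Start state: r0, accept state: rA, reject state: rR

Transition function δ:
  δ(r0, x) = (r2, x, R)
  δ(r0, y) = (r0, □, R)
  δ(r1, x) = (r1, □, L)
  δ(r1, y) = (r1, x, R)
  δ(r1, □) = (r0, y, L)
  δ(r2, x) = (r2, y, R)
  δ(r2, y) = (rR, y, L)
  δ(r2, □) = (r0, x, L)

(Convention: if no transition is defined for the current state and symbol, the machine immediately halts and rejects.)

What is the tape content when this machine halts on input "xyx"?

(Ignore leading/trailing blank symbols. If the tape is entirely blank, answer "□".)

Execution trace:
Initial: [r0]xyx
Step 1: δ(r0, x) = (r2, x, R) → x[r2]yx
Step 2: δ(r2, y) = (rR, y, L) → [rR]xyx

The machine reaches the reject state rR and halts.

Final tape (ignoring leading/trailing blanks): xyx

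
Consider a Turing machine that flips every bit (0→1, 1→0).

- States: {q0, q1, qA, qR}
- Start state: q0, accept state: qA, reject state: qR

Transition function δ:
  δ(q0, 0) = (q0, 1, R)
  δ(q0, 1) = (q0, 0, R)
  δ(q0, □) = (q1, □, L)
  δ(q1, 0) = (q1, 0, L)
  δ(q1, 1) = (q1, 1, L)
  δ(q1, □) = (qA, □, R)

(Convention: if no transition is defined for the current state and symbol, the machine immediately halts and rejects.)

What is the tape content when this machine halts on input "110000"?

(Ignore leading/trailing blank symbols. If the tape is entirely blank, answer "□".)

Execution trace:
Initial: [q0]110000
Step 1: δ(q0, 1) = (q0, 0, R) → 0[q0]10000
Step 2: δ(q0, 1) = (q0, 0, R) → 00[q0]0000
Step 3: δ(q0, 0) = (q0, 1, R) → 001[q0]000
Step 4: δ(q0, 0) = (q0, 1, R) → 0011[q0]00
Step 5: δ(q0, 0) = (q0, 1, R) → 00111[q0]0
Step 6: δ(q0, 0) = (q0, 1, R) → 001111[q0]□
Step 7: δ(q0, □) = (q1, □, L) → 00111[q1]1□
Step 8: δ(q1, 1) = (q1, 1, L) → 0011[q1]11□
Step 9: δ(q1, 1) = (q1, 1, L) → 001[q1]111□
Step 10: δ(q1, 1) = (q1, 1, L) → 00[q1]1111□
Step 11: δ(q1, 1) = (q1, 1, L) → 0[q1]01111□
Step 12: δ(q1, 0) = (q1, 0, L) → [q1]001111□
Step 13: δ(q1, 0) = (q1, 0, L) → [q1]□001111□
Step 14: δ(q1, □) = (qA, □, R) → □[qA]001111□

The machine reaches the accept state qA and halts.

Final tape (ignoring leading/trailing blanks): 001111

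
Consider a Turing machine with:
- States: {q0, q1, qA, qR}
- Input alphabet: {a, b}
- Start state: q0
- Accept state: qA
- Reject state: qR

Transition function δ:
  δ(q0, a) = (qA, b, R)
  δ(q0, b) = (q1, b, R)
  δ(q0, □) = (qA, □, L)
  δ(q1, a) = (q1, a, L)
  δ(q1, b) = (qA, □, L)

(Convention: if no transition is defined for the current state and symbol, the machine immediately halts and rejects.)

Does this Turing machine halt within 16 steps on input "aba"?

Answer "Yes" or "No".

Execution trace:
Initial: [q0]aba
Step 1: δ(q0, a) = (qA, b, R) → b[qA]ba

The machine reaches the accept state qA and halts.
The machine halted after 1 step (within the 16-step bound).

Answer: Yes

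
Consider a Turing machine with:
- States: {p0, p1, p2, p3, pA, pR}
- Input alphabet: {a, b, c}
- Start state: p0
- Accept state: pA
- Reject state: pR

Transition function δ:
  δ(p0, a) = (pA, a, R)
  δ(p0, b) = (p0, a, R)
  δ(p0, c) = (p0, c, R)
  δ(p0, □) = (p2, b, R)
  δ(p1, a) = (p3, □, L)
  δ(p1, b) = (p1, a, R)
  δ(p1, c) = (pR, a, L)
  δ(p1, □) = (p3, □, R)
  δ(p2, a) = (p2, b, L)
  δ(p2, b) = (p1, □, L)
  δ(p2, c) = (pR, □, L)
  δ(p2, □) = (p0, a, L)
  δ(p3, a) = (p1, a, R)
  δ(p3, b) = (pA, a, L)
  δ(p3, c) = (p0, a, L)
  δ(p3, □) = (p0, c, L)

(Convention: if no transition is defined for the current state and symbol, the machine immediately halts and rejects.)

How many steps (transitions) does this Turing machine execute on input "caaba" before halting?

Execution trace:
Initial: [p0]caaba
Step 1: δ(p0, c) = (p0, c, R) → c[p0]aaba
Step 2: δ(p0, a) = (pA, a, R) → ca[pA]aba

The machine reaches the accept state pA and halts.

The machine executed 2 steps before halting.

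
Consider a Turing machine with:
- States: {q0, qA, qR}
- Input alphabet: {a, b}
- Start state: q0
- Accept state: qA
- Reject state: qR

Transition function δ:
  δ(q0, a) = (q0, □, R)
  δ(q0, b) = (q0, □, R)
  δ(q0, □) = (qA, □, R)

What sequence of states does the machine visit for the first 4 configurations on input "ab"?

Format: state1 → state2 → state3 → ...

Execution trace:
Initial: [q0]ab
Step 1: δ(q0, a) = (q0, □, R) → □[q0]b
Step 2: δ(q0, b) = (q0, □, R) → □□[q0]□
Step 3: δ(q0, □) = (qA, □, R) → □□□[qA]□

The machine reaches the accept state qA and halts.

State sequence: q0 → q0 → q0 → qA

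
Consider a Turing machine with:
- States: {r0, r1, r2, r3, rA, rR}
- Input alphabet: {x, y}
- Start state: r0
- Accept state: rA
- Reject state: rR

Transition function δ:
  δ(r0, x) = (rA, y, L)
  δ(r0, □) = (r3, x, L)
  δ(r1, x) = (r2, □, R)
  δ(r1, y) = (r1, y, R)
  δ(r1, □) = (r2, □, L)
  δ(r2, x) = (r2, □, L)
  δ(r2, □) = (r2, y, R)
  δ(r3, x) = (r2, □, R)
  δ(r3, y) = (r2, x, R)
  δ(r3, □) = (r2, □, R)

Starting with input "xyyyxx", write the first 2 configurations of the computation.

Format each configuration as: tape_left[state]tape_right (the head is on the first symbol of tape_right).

Transitions applied:
Step 1: δ(r0, x) = (rA, y, L)

The first 2 configurations are:
[r0]xyyyxx ⊢ [rA]□yyyyxx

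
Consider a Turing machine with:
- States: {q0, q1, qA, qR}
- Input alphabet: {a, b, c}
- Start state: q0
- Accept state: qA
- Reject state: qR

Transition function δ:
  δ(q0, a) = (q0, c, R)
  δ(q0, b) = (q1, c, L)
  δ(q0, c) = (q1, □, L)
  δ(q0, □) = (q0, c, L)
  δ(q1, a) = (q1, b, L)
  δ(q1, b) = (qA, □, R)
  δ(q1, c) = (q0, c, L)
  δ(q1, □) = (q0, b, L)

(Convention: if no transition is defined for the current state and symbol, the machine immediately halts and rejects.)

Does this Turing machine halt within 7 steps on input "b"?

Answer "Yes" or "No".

Execution trace:
Initial: [q0]b
Step 1: δ(q0, b) = (q1, c, L) → [q1]□c
Step 2: δ(q1, □) = (q0, b, L) → [q0]□bc
Step 3: δ(q0, □) = (q0, c, L) → [q0]□cbc
Step 4: δ(q0, □) = (q0, c, L) → [q0]□ccbc
Step 5: δ(q0, □) = (q0, c, L) → [q0]□cccbc
Step 6: δ(q0, □) = (q0, c, L) → [q0]□ccccbc
Step 7: δ(q0, □) = (q0, c, L) → [q0]□cccccbc

The machine has not reached a halting state after 7 steps.
The machine did not halt within the 7-step bound.

Answer: No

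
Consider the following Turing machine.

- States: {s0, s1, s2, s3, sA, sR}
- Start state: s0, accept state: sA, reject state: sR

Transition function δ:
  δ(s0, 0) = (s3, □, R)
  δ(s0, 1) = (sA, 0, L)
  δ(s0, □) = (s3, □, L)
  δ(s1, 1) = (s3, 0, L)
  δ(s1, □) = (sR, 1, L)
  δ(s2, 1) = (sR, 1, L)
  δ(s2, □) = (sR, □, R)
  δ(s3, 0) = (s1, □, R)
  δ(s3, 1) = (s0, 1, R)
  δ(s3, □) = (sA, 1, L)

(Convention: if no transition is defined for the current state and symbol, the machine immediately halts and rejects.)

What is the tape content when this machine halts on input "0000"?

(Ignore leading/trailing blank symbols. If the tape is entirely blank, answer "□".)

Execution trace:
Initial: [s0]0000
Step 1: δ(s0, 0) = (s3, □, R) → □[s3]000
Step 2: δ(s3, 0) = (s1, □, R) → □□[s1]00

No transition is defined for δ(s1, 0). By convention the machine halts and rejects.

Final tape (ignoring leading/trailing blanks): 00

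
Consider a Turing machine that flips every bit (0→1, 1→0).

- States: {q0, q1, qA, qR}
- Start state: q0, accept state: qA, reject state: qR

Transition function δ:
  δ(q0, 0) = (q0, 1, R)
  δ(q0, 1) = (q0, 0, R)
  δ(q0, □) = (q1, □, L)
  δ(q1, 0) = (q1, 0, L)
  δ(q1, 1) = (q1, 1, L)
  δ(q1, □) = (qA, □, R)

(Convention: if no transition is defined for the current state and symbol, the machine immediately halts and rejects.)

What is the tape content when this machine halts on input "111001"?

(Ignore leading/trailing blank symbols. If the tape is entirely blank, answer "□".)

Execution trace:
Initial: [q0]111001
Step 1: δ(q0, 1) = (q0, 0, R) → 0[q0]11001
Step 2: δ(q0, 1) = (q0, 0, R) → 00[q0]1001
Step 3: δ(q0, 1) = (q0, 0, R) → 000[q0]001
Step 4: δ(q0, 0) = (q0, 1, R) → 0001[q0]01
Step 5: δ(q0, 0) = (q0, 1, R) → 00011[q0]1
Step 6: δ(q0, 1) = (q0, 0, R) → 000110[q0]□
Step 7: δ(q0, □) = (q1, □, L) → 00011[q1]0□
Step 8: δ(q1, 0) = (q1, 0, L) → 0001[q1]10□
Step 9: δ(q1, 1) = (q1, 1, L) → 000[q1]110□
Step 10: δ(q1, 1) = (q1, 1, L) → 00[q1]0110□
Step 11: δ(q1, 0) = (q1, 0, L) → 0[q1]00110□
Step 12: δ(q1, 0) = (q1, 0, L) → [q1]000110□
Step 13: δ(q1, 0) = (q1, 0, L) → [q1]□000110□
Step 14: δ(q1, □) = (qA, □, R) → □[qA]000110□

The machine reaches the accept state qA and halts.

Final tape (ignoring leading/trailing blanks): 000110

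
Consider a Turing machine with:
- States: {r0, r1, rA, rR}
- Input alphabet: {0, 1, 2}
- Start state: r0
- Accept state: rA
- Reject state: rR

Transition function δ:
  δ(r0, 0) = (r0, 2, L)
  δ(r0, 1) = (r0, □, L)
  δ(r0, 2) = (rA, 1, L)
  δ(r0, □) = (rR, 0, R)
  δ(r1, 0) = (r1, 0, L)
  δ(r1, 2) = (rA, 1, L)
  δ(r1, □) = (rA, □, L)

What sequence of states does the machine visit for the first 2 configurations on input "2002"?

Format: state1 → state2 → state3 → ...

Execution trace:
Initial: [r0]2002
Step 1: δ(r0, 2) = (rA, 1, L) → [rA]□1002

The machine reaches the accept state rA and halts.

State sequence: r0 → rA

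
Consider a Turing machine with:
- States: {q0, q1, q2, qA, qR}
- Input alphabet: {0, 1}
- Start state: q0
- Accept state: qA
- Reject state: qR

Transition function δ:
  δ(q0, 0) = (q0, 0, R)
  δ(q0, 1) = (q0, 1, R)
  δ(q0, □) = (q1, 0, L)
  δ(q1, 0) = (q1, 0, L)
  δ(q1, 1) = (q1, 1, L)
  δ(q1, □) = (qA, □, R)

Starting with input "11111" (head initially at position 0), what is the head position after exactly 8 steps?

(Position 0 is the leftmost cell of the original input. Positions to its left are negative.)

Execution trace (head position shown):
Step 0: [q0]11111  (head at position 0)
Step 1: move right → 1[q0]1111  (head at position 1)
Step 2: move right → 11[q0]111  (head at position 2)
Step 3: move right → 111[q0]11  (head at position 3)
Step 4: move right → 1111[q0]1  (head at position 4)
Step 5: move right → 11111[q0]□  (head at position 5)
Step 6: move left → 1111[q1]10  (head at position 4)
Step 7: move left → 111[q1]110  (head at position 3)
Step 8: move left → 11[q1]1110  (head at position 2)

After 8 steps, the head is at position 2.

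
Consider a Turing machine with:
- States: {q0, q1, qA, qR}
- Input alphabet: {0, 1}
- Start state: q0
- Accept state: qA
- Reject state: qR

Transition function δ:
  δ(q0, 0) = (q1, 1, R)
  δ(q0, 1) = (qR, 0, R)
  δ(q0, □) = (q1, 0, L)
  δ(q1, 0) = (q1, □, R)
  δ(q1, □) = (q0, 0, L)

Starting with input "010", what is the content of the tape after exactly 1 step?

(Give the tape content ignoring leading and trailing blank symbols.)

Execution trace:
Initial: [q0]010
Step 1: δ(q0, 0) = (q1, 1, R) → 1[q1]10

No transition is defined for δ(q1, 1). By convention the machine halts and rejects.

After 1 step, the tape (ignoring leading/trailing blanks) is: 110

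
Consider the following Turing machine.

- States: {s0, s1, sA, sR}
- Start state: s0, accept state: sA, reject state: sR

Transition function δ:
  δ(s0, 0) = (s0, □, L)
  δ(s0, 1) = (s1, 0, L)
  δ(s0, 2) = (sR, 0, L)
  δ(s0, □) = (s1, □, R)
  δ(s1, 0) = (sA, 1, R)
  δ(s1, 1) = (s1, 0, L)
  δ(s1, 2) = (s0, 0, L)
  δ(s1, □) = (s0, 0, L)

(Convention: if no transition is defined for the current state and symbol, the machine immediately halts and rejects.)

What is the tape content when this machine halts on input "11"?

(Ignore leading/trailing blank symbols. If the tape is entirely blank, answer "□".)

Execution trace:
Initial: [s0]11
Step 1: δ(s0, 1) = (s1, 0, L) → [s1]□01
Step 2: δ(s1, □) = (s0, 0, L) → [s0]□001
Step 3: δ(s0, □) = (s1, □, R) → □[s1]001
Step 4: δ(s1, 0) = (sA, 1, R) → □1[sA]01

The machine reaches the accept state sA and halts.

Final tape (ignoring leading/trailing blanks): 101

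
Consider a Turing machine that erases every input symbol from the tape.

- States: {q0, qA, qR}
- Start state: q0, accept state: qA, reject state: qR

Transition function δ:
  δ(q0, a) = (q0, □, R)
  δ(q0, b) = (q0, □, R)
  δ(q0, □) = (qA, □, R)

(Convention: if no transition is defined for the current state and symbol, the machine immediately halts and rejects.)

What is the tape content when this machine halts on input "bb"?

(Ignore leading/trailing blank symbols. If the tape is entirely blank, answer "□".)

Execution trace:
Initial: [q0]bb
Step 1: δ(q0, b) = (q0, □, R) → □[q0]b
Step 2: δ(q0, b) = (q0, □, R) → □□[q0]□
Step 3: δ(q0, □) = (qA, □, R) → □□□[qA]□

The machine reaches the accept state qA and halts.

Final tape (ignoring leading/trailing blanks): □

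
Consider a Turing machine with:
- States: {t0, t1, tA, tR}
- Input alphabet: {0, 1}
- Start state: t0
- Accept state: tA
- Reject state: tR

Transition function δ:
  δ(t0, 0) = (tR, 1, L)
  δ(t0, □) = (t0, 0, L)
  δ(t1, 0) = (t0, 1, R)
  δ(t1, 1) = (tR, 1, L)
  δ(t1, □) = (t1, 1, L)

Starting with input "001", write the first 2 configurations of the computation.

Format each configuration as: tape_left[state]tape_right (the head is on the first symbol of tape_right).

Transitions applied:
Step 1: δ(t0, 0) = (tR, 1, L)

The first 2 configurations are:
[t0]001 ⊢ [tR]□101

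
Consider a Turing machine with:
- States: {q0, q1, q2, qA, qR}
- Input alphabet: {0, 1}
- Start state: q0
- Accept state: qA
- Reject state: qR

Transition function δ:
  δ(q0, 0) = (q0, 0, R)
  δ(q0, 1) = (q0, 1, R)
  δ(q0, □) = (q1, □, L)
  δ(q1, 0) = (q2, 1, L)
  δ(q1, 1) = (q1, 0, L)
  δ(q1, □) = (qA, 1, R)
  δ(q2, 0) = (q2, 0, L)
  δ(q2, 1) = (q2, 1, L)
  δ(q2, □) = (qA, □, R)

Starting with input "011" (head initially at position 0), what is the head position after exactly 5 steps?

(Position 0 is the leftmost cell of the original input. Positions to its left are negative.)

Execution trace (head position shown):
Step 0: [q0]011  (head at position 0)
Step 1: move right → 0[q0]11  (head at position 1)
Step 2: move right → 01[q0]1  (head at position 2)
Step 3: move right → 011[q0]□  (head at position 3)
Step 4: move left → 01[q1]1□  (head at position 2)
Step 5: move left → 0[q1]10□  (head at position 1)

After 5 steps, the head is at position 1.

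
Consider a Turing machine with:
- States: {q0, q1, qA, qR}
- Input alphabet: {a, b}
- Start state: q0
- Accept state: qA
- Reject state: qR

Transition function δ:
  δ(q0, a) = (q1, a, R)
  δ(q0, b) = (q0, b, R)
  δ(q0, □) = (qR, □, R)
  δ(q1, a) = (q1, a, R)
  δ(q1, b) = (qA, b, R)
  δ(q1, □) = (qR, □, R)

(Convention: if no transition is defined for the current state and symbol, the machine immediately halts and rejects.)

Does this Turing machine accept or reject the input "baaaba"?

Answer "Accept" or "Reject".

Execution trace:
Initial: [q0]baaaba
Step 1: δ(q0, b) = (q0, b, R) → b[q0]aaaba
Step 2: δ(q0, a) = (q1, a, R) → ba[q1]aaba
Step 3: δ(q1, a) = (q1, a, R) → baa[q1]aba
Step 4: δ(q1, a) = (q1, a, R) → baaa[q1]ba
Step 5: δ(q1, b) = (qA, b, R) → baaab[qA]a

The machine reaches the accept state qA and halts.

Answer: Accept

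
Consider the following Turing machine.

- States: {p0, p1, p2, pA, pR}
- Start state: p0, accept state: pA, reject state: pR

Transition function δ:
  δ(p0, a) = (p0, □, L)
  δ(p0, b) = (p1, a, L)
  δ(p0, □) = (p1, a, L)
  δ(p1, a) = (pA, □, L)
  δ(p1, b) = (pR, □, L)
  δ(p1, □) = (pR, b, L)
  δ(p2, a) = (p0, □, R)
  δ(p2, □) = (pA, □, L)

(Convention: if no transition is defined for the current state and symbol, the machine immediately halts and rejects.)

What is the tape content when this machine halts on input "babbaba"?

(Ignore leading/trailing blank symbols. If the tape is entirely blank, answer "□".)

Execution trace:
Initial: [p0]babbaba
Step 1: δ(p0, b) = (p1, a, L) → [p1]□aabbaba
Step 2: δ(p1, □) = (pR, b, L) → [pR]□baabbaba

The machine reaches the reject state pR and halts.

Final tape (ignoring leading/trailing blanks): baabbaba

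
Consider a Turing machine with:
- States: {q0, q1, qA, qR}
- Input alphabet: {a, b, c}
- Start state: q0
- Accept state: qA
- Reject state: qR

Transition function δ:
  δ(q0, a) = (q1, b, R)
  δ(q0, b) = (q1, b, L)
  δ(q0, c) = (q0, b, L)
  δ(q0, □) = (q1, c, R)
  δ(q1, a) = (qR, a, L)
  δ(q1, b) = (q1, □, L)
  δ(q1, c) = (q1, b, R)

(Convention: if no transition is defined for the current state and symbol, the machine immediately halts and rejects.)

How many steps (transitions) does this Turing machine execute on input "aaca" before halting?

Execution trace:
Initial: [q0]aaca
Step 1: δ(q0, a) = (q1, b, R) → b[q1]aca
Step 2: δ(q1, a) = (qR, a, L) → [qR]baca

The machine reaches the reject state qR and halts.

The machine executed 2 steps before halting.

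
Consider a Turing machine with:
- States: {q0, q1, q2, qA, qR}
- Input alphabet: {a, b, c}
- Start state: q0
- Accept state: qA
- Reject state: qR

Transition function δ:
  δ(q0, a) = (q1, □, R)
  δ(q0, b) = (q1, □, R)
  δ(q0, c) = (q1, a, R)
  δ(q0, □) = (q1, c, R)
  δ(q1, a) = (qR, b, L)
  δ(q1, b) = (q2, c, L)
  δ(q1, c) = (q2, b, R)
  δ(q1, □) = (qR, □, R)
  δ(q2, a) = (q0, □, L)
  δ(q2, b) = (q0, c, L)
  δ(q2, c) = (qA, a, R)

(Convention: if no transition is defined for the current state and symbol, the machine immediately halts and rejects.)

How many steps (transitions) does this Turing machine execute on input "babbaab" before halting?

Execution trace:
Initial: [q0]babbaab
Step 1: δ(q0, b) = (q1, □, R) → □[q1]abbaab
Step 2: δ(q1, a) = (qR, b, L) → [qR]□bbbaab

The machine reaches the reject state qR and halts.

The machine executed 2 steps before halting.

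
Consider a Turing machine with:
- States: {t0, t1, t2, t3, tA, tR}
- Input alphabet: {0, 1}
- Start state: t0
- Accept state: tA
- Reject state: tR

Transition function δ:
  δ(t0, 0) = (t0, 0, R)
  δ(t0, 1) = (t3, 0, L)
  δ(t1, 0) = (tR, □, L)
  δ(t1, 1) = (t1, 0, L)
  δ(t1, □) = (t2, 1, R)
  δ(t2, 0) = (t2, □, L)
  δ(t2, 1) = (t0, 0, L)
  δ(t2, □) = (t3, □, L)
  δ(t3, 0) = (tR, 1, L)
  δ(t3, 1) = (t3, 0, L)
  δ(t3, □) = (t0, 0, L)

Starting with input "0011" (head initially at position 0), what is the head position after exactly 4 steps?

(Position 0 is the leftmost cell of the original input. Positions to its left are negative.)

Execution trace (head position shown):
Step 0: [t0]0011  (head at position 0)
Step 1: move right → 0[t0]011  (head at position 1)
Step 2: move right → 00[t0]11  (head at position 2)
Step 3: move left → 0[t3]001  (head at position 1)
Step 4: move left → [tR]0101  (head at position 0)

After 4 steps, the head is at position 0.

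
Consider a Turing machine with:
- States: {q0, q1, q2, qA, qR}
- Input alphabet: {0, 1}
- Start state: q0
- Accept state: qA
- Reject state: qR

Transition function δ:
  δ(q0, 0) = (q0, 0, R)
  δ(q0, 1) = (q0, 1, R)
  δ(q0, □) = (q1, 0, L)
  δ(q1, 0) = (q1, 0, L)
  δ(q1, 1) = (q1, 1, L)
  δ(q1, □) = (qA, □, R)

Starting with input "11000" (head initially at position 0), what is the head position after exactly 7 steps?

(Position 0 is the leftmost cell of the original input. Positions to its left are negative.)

Execution trace (head position shown):
Step 0: [q0]11000  (head at position 0)
Step 1: move right → 1[q0]1000  (head at position 1)
Step 2: move right → 11[q0]000  (head at position 2)
Step 3: move right → 110[q0]00  (head at position 3)
Step 4: move right → 1100[q0]0  (head at position 4)
Step 5: move right → 11000[q0]□  (head at position 5)
Step 6: move left → 1100[q1]00  (head at position 4)
Step 7: move left → 110[q1]000  (head at position 3)

After 7 steps, the head is at position 3.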